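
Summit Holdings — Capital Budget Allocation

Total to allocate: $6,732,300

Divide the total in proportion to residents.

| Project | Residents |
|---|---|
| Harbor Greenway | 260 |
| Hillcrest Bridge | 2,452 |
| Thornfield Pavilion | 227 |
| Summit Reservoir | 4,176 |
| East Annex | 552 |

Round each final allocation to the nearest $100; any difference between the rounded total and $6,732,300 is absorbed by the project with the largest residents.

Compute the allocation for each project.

Combined residents = 260 + 2,452 + 227 + 4,176 + 552 = 7,667.
Pro-rata amounts: Harbor Greenway 228,302.86; Hillcrest Bridge 2,153,071.55; Thornfield Pavilion 199,325.96; Summit Reservoir 3,666,895.11; East Annex 484,704.53.
Rounded to nearest $100: Harbor Greenway $228,300; Hillcrest Bridge $2,153,100; Thornfield Pavilion $199,300; Summit Reservoir $3,666,900; East Annex $484,700. Sum = $6,732,300.
Sum already equals the total — no adjustment.

Harbor Greenway: $228,300; Hillcrest Bridge: $2,153,100; Thornfield Pavilion: $199,300; Summit Reservoir: $3,666,900; East Annex: $484,700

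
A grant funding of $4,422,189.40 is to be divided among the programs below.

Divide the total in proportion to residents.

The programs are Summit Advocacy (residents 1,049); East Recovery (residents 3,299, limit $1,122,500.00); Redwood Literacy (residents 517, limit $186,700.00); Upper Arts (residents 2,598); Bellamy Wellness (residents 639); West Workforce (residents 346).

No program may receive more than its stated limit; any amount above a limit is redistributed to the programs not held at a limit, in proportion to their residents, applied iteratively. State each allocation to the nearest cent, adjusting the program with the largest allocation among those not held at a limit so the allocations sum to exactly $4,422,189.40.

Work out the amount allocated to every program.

Total residents = 8,448.
Proportional shares (ignoring caps): Summit Advocacy 549,109.4556; East Recovery 1,726,894.2745; Redwood Literacy 270,628.7784; Upper Arts 1,359,948.8709; Bellamy Wellness 334,490.8886; West Workforce 181,117.1321.
Cap binds for East Recovery ($1,122,500.00), Redwood Literacy ($186,700.00); remaining pool $3,112,989.40 reallocated over remaining residents 4,632.
Remaining shares: Summit Advocacy 704,992.6340 → $704,992.63; Upper Arts 1,746,016.0754 → $1,746,016.08; Bellamy Wellness 429,447.3719 → $429,447.37; West Workforce 232,533.3187 → $232,533.32.

Summit Advocacy: $704,992.63; East Recovery: $1,122,500.00; Redwood Literacy: $186,700.00; Upper Arts: $1,746,016.08; Bellamy Wellness: $429,447.37; West Workforce: $232,533.32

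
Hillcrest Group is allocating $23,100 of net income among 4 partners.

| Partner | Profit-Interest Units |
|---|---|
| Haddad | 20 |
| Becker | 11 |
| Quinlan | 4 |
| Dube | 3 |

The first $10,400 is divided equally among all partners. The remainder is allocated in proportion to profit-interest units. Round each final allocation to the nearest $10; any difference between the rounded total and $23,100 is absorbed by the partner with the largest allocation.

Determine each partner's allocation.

First tranche $10,400 split equally: $2,600 each.
Remainder $12,700 by profit-interest units (total 38): Haddad 6,684.21 → $6,680; Becker 3,676.32 → $3,680; Quinlan 1,336.84 → $1,340; Dube 1,002.63 → $1,000.
Totals: Haddad $2,600 + $6,680 = $9,280; Becker $2,600 + $3,680 = $6,280; Quinlan $2,600 + $1,340 = $3,940; Dube $2,600 + $1,000 = $3,600.

Haddad: $9,280; Becker: $6,280; Quinlan: $3,940; Dube: $3,600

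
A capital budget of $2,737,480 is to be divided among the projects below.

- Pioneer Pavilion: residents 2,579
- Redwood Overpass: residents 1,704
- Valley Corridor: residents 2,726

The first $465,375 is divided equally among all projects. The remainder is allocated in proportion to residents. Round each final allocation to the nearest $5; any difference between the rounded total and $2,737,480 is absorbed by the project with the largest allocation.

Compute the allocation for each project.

Pioneer Pavilion: $991,160 · Redwood Overpass: $707,510 · Valley Corridor: $1,038,810

$465,375 shared equally gives $155,125 per project.
Remainder $2,272,105 by residents (total 7,009): Pioneer Pavilion 836,033.50 → $836,035; Redwood Overpass 552,385.06 → $552,385; Valley Corridor 883,686.44 → $883,685.
Totals: Pioneer Pavilion $155,125 + $836,035 = $991,160; Redwood Overpass $155,125 + $552,385 = $707,510; Valley Corridor $155,125 + $883,685 = $1,038,810.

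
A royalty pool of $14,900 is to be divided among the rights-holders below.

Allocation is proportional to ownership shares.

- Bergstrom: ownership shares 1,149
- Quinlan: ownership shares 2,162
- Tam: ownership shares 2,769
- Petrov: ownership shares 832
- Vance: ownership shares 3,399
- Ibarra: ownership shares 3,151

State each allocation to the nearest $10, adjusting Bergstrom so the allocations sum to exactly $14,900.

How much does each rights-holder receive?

Combined ownership shares = 13,462.
Pro-rata amounts: Bergstrom 1,149/13,462 × $14,900 = 1,271.74; Quinlan 2,162/13,462 × $14,900 = 2,392.94; Tam 2,769/13,462 × $14,900 = 3,064.78; Petrov 832/13,462 × $14,900 = 920.87; Vance 3,399/13,462 × $14,900 = 3,762.08; Ibarra 3,151/13,462 × $14,900 = 3,487.59.
After rounding ($10): Bergstrom $1,270; Quinlan $2,390; Tam $3,060; Petrov $920; Vance $3,760; Ibarra $3,490. Sum = $14,890.
Difference $14,900 − $14,890 = +$10 applied to Bergstrom: Bergstrom becomes $1,280.

Bergstrom: $1,280 | Quinlan: $2,390 | Tam: $3,060 | Petrov: $920 | Vance: $3,760 | Ibarra: $3,490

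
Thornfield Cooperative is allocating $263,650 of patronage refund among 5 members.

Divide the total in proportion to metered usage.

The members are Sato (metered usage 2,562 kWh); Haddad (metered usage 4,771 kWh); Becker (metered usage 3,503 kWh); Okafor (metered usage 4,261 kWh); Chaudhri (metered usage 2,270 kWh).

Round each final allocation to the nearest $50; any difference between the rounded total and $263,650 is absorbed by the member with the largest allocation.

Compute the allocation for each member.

Sum of metered usage: 17,367.
Raw shares: Sato 2,562/17,367 × $263,650 = 38,893.95; Haddad 4,771/17,367 × $263,650 = 72,428.98; Becker 3,503/17,367 × $263,650 = 53,179.36; Okafor 4,261/17,367 × $263,650 = 64,686.63; Chaudhri 2,270/17,367 × $263,650 = 34,461.08.
Rounded to nearest $50: Sato $38,900; Haddad $72,450; Becker $53,200; Okafor $64,700; Chaudhri $34,450. Sum = $263,700.
Difference $263,650 − $263,700 = −$50 applied to largest allocation (Haddad): Haddad becomes $72,400.

Sato: $38,900 · Haddad: $72,400 · Becker: $53,200 · Okafor: $64,700 · Chaudhri: $34,450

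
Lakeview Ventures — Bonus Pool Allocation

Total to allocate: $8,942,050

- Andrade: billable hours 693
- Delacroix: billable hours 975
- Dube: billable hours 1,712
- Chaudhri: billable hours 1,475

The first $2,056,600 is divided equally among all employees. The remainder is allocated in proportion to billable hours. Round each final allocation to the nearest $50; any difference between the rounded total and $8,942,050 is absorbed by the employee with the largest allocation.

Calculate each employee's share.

Equal tier: $2,056,600 ÷ 4 = $514,150 apiece.
Remainder $6,885,450 by billable hours (total 4,855): Andrade 982,825.30 → $982,850; Delacroix 1,382,762.87 → $1,382,750; Dube 2,427,989.78 → $2,428,000; Chaudhri 2,091,872.04 → $2,091,850.
Totals: Andrade $514,150 + $982,850 = $1,497,000; Delacroix $514,150 + $1,382,750 = $1,896,900; Dube $514,150 + $2,428,000 = $2,942,150; Chaudhri $514,150 + $2,091,850 = $2,606,000.

Andrade: $1,497,000 | Delacroix: $1,896,900 | Dube: $2,942,150 | Chaudhri: $2,606,000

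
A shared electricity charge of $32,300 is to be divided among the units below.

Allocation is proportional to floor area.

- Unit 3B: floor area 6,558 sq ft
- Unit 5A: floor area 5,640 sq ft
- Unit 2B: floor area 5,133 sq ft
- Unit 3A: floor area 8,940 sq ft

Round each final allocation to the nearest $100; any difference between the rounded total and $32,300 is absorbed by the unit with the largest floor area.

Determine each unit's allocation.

Unit 3B: $8,100 · Unit 5A: $6,900 · Unit 2B: $6,300 · Unit 3A: $11,000

Sum of floor area: 6,558 + 5,640 + 5,133 + 8,940 = 26,271.
Proportional shares: Unit 3B 8,063.01; Unit 5A 6,934.34; Unit 2B 6,310.99; Unit 3A 10,991.66.
After rounding ($100): Unit 3B $8,100; Unit 5A $6,900; Unit 2B $6,300; Unit 3A $11,000. Sum = $32,300.
Rounded total matches; no reconciliation needed.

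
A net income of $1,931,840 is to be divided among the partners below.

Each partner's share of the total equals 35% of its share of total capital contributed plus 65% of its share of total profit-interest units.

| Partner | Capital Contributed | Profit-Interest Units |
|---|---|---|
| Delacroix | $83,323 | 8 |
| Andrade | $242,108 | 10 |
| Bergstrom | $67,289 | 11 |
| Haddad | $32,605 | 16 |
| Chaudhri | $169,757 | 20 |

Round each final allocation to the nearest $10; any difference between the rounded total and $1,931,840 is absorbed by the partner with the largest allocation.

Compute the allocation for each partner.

Capital contributed total 595,082; profit-interest units total 65.
Combined weights (35% capital contributed + 65% profit-interest units): Delacroix 0.1290; Andrade 0.2424; Bergstrom 0.1496; Haddad 0.1792; Chaudhri 0.2998.
Unrounded shares: Delacroix 249,220.45; Andrade 468,271.92; Bergstrom 288,957.50; Haddad 346,140.85; Chaudhri 579,249.28.
At nearest $10: Delacroix $249,220; Andrade $468,270; Bergstrom $288,960; Haddad $346,140; Chaudhri $579,250. Sum = $1,931,840.
Sum already equals the total — no adjustment.

Delacroix: $249,220; Andrade: $468,270; Bergstrom: $288,960; Haddad: $346,140; Chaudhri: $579,250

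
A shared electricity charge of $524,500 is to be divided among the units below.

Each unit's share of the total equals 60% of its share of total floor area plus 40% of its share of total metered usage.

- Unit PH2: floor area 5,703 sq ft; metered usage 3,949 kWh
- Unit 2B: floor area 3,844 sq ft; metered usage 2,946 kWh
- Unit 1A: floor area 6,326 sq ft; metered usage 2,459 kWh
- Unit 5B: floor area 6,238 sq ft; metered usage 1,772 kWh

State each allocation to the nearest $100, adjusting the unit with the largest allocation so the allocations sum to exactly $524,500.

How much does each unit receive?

Floor area total 22,111; metered usage total 11,126.
Composite weights (60% floor area + 40% metered usage): Unit PH2 0.2967; Unit 2B 0.2102; Unit 1A 0.2601; Unit 5B 0.2330.
Proportional shares: Unit PH2 155,634.52; Unit 2B 110,262.57; Unit 1A 136,404.98; Unit 5B 122,197.93.
After rounding ($100): Unit PH2 $155,600; Unit 2B $110,300; Unit 1A $136,400; Unit 5B $122,200. Sum = $524,500.
Rounded total matches; no reconciliation needed.

Unit PH2: $155,600 · Unit 2B: $110,300 · Unit 1A: $136,400 · Unit 5B: $122,200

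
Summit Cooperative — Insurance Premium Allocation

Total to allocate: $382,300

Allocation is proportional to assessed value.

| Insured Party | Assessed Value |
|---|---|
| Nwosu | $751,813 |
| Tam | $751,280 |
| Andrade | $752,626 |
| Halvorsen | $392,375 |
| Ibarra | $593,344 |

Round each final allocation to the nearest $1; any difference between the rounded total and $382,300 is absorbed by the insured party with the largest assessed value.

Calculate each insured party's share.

Combined assessed value = 751,813 + 751,280 + 752,626 + 392,375 + 593,344 = 3,241,438.
Raw shares: Nwosu 88,669.94; Tam 88,607.08; Andrade 88,765.83; Halvorsen 46,277.29; Ibarra 69,979.87.
Rounded to nearest $1: Nwosu $88,670; Tam $88,607; Andrade $88,766; Halvorsen $46,277; Ibarra $69,980. Sum = $382,300.
Sum already equals the total — no adjustment.

Nwosu: $88,670 | Tam: $88,607 | Andrade: $88,766 | Halvorsen: $46,277 | Ibarra: $69,980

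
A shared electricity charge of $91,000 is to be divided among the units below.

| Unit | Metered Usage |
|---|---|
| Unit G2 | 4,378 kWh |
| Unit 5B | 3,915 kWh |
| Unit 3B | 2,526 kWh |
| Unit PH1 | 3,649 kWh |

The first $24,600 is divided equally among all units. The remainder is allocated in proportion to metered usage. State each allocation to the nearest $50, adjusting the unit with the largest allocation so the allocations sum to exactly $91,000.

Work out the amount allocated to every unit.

Equal tier: $24,600 ÷ 4 = $6,150 apiece.
Remainder $66,400 by metered usage (total 14,468): Unit G2 20,092.56 → $20,100; Unit 5B 17,967.65 → $17,950; Unit 3B 11,592.92 → $11,600; Unit PH1 16,746.86 → $16,750.
Totals: Unit G2 $6,150 + $20,100 = $26,250; Unit 5B $6,150 + $17,950 = $24,100; Unit 3B $6,150 + $11,600 = $17,750; Unit PH1 $6,150 + $16,750 = $22,900.

Unit G2: $26,250; Unit 5B: $24,100; Unit 3B: $17,750; Unit PH1: $22,900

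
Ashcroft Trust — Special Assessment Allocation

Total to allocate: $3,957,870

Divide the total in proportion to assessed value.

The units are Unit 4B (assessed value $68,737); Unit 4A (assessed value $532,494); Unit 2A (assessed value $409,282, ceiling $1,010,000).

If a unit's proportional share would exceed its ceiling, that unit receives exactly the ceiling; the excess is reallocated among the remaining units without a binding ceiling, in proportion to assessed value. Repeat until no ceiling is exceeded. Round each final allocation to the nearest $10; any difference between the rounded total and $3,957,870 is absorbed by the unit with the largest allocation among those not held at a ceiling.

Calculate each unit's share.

Unit 4B: $337,020 | Unit 4A: $2,610,850 | Unit 2A: $1,010,000

Combined assessed value = 1,010,513.
Pro-rata shares before constraints: Unit 4B 269,221.78; Unit 4A 2,085,615.95; Unit 2A 1,603,032.27.
Cap binds for Unit 2A ($1,010,000); remaining pool $2,947,870 reallocated over remaining assessed value 601,231.
Remaining shares: Unit 4B 337,021.44 → $337,020; Unit 4A 2,610,848.56 → $2,610,850.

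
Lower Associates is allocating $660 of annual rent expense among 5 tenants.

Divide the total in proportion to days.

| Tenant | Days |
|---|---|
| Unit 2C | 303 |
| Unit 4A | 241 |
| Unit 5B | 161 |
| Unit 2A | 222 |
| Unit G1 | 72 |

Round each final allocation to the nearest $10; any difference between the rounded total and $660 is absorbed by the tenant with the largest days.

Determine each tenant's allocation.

Combined days = 999.
Proportional shares: Unit 2C 303/999 × $660 = 200.18; Unit 4A 241/999 × $660 = 159.22; Unit 5B 161/999 × $660 = 106.37; Unit 2A 222/999 × $660 = 146.67; Unit G1 72/999 × $660 = 47.57.
After rounding ($10): Unit 2C $200; Unit 4A $160; Unit 5B $110; Unit 2A $150; Unit G1 $50. Sum = $670.
Difference $660 − $670 = −$10 applied to largest days (Unit 2C): Unit 2C becomes $190.

Unit 2C: $190 · Unit 4A: $160 · Unit 5B: $110 · Unit 2A: $150 · Unit G1: $50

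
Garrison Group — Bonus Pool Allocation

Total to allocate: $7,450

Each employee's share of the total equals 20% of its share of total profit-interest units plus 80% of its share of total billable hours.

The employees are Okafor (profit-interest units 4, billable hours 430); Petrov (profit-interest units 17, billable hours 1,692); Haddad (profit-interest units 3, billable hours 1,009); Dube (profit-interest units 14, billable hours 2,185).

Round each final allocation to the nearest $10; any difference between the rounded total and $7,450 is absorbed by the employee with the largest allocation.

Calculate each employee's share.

Totals — profit-interest units 38, billable hours 5,316.
Composite weights (20% profit-interest units + 80% billable hours): Okafor 0.0858; Petrov 0.3441; Haddad 0.1676; Dube 0.4025.
Raw shares: Okafor 638.93; Petrov 2,563.55; Haddad 1,248.87; Dube 2,998.65.
Rounded to nearest $10: Okafor $640; Petrov $2,560; Haddad $1,250; Dube $3,000. Sum = $7,450.
Rounded total matches; no reconciliation needed.

Okafor: $640 | Petrov: $2,560 | Haddad: $1,250 | Dube: $3,000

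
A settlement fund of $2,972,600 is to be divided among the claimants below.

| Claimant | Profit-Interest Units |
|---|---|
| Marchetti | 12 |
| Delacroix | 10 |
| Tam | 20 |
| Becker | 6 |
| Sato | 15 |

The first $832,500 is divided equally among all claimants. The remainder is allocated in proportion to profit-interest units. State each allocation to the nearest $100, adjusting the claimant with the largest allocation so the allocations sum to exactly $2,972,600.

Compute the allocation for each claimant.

Marchetti: $574,100 | Delacroix: $506,200 | Tam: $846,000 | Becker: $370,300 | Sato: $676,000

Equal tier: $832,500 ÷ 5 = $166,500 apiece.
Remainder $2,140,100 by profit-interest units (total 63): Marchetti 407,638.10 → $407,600; Delacroix 339,698.41 → $339,700; Tam 679,396.83 → $679,400; Becker 203,819.05 → $203,800; Sato 509,547.62 → $509,500.
Rounding difference +$100 on remainder applied to Tam.
Totals: Marchetti $166,500 + $407,600 = $574,100; Delacroix $166,500 + $339,700 = $506,200; Tam $166,500 + $679,500 = $846,000; Becker $166,500 + $203,800 = $370,300; Sato $166,500 + $509,500 = $676,000.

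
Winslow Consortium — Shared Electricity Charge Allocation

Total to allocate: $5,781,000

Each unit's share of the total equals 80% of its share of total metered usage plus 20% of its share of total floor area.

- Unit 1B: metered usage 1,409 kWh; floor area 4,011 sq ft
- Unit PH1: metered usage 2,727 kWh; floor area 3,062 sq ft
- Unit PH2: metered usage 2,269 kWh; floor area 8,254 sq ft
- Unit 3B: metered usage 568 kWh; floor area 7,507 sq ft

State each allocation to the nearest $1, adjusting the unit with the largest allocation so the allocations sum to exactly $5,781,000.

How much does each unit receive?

Metered usage total 6,973; floor area total 22,834.
Blended shares (80% metered usage + 20% floor area): Unit 1B 0.1968; Unit PH1 0.3397; Unit PH2 0.3326; Unit 3B 0.1309.
Raw shares: Unit 1B 1,137,607.77; Unit PH1 1,963,710.65; Unit PH2 1,922,841.94; Unit 3B 756,839.64.
After rounding ($1): Unit 1B $1,137,608; Unit PH1 $1,963,711; Unit PH2 $1,922,842; Unit 3B $756,840. Sum = $5,781,001.
Difference $5,781,000 − $5,781,001 = −$1 applied to largest allocation (Unit PH1): Unit PH1 becomes $1,963,710.

Unit 1B: $1,137,608 | Unit PH1: $1,963,710 | Unit PH2: $1,922,842 | Unit 3B: $756,840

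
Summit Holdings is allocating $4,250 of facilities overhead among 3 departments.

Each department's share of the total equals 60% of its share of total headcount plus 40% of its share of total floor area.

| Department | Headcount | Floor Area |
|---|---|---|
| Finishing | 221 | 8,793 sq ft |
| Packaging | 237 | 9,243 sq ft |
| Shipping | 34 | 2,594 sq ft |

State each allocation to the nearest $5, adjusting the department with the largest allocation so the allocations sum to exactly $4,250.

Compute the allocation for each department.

Headcount total 492; floor area total 20,630.
Blended shares (60% headcount + 40% floor area): Finishing 0.4400; Packaging 0.4682; Shipping 0.0918.
Pro-rata amounts: Finishing 1,870.01; Packaging 1,990.02; Shipping 389.98.
At nearest $5: Finishing $1,870; Packaging $1,990; Shipping $390. Sum = $4,250.
Sum already equals the total — no adjustment.

Finishing: $1,870 | Packaging: $1,990 | Shipping: $390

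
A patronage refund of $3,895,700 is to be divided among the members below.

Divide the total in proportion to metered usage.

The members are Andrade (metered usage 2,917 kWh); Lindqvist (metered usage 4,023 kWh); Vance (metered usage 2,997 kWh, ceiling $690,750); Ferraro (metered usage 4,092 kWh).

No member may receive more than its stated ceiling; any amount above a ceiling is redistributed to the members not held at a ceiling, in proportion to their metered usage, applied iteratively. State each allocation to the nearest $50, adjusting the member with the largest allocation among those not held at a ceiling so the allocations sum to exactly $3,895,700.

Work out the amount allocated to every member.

Sum of metered usage: 14,029.
Unconstrained shares: Andrade 810,019.02; Lindqvist 1,117,143.14; Vance 832,234.15; Ferraro 1,136,303.69.
Held at cap: Vance ($690,750); balance $3,204,950 reallocated over remaining metered usage 11,032.
Remaining shares: Andrade 847,429.22 → $847,450; Lindqvist 1,168,737.66 → $1,168,750; Ferraro 1,188,783.12 → $1,188,800.
Rounding difference −$50 applied to Ferraro → $1,188,750.

Andrade: $847,450 | Lindqvist: $1,168,750 | Vance: $690,750 | Ferraro: $1,188,750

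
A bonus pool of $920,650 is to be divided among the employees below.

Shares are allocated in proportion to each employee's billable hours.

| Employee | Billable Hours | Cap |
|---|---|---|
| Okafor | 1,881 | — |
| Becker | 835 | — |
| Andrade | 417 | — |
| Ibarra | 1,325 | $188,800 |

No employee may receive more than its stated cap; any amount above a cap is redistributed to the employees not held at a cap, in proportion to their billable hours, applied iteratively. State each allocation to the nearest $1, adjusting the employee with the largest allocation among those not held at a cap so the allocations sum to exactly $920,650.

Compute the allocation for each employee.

Okafor: $439,390; Becker: $195,051; Andrade: $97,409; Ibarra: $188,800

Sum of billable hours: 4,458.
Unconstrained shares: Okafor 388,457.30; Becker 172,441.17; Andrade 86,117.33; Ibarra 273,634.20.
Capped: Ibarra ($188,800); remaining pool $731,850 reallocated over remaining billable hours 3,133.
Shares after redistribution: Okafor 439,390.31 → $439,390; Becker 195,050.99 → $195,051; Andrade 97,408.70 → $97,409.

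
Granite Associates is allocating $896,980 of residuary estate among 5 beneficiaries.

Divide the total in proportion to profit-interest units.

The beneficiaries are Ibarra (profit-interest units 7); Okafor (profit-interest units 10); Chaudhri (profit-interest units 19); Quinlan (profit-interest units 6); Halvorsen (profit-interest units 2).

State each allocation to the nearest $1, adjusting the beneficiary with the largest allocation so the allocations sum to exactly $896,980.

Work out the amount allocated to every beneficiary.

Ibarra: $142,701; Okafor: $203,859; Chaudhri: $387,333; Quinlan: $122,315; Halvorsen: $40,772

Profit-interest units total: 44.
Pro-rata amounts: Ibarra 7/44 × $896,980 = 142,701.36; Okafor 10/44 × $896,980 = 203,859.09; Chaudhri 19/44 × $896,980 = 387,332.27; Quinlan 6/44 × $896,980 = 122,315.45; Halvorsen 2/44 × $896,980 = 40,771.82.
Rounded to nearest $1: Ibarra $142,701; Okafor $203,859; Chaudhri $387,332; Quinlan $122,315; Halvorsen $40,772. Sum = $896,979.
Difference $896,980 − $896,979 = +$1 applied to largest allocation (Chaudhri): Chaudhri becomes $387,333.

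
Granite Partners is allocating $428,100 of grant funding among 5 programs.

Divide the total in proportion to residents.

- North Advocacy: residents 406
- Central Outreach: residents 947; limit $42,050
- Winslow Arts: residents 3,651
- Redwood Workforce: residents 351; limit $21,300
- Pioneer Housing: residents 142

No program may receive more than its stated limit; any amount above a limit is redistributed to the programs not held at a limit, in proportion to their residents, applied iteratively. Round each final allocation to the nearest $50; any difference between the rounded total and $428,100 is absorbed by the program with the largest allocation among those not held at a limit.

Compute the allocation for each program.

North Advocacy: $35,250 | Central Outreach: $42,050 | Winslow Arts: $317,150 | Redwood Workforce: $21,300 | Pioneer Housing: $12,350

Total residents = 5,497.
Unconstrained shares: North Advocacy 31,618.81; Central Outreach 73,751.26; Winslow Arts 284,335.66; Redwood Workforce 27,335.47; Pioneer Housing 11,058.80.
Held at cap: Central Outreach ($42,050), Redwood Workforce ($21,300); remaining pool $364,750 reallocated over remaining residents 4,199.
Redistributed shares: North Advocacy 35,267.56 → $35,250; Winslow Arts 317,147.48 → $317,150; Pioneer Housing 12,334.96 → $12,350.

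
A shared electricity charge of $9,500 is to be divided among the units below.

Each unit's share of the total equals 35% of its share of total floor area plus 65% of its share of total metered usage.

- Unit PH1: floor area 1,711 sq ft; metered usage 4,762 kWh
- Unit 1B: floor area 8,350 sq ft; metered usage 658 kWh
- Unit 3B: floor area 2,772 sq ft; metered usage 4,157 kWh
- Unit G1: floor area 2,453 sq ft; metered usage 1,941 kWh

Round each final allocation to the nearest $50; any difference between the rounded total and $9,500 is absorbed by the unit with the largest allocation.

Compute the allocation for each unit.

Unit PH1: $2,950; Unit 1B: $2,150; Unit 3B: $2,850; Unit G1: $1,550

Floor area total 15,286; metered usage total 11,518.
Combined weights (35% floor area + 65% metered usage): Unit PH1 0.3079; Unit 1B 0.2283; Unit 3B 0.2981; Unit G1 0.1657.
Raw shares: Unit PH1 2,925.17; Unit 1B 2,169.05; Unit 3B 2,831.60; Unit G1 1,574.18.
At nearest $50: Unit PH1 $2,950; Unit 1B $2,150; Unit 3B $2,850; Unit G1 $1,550. Sum = $9,500.
Rounded total matches; no reconciliation needed.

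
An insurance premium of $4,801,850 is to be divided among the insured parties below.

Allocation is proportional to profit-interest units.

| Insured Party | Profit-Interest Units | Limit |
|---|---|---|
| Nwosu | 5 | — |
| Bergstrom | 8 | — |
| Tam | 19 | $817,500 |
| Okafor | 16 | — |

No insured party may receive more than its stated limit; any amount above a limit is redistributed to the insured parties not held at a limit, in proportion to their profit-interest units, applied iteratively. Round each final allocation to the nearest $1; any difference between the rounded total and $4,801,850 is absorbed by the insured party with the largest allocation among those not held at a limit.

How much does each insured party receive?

Nwosu: $686,957 | Bergstrom: $1,099,131 | Tam: $817,500 | Okafor: $2,198,262

Sum of profit-interest units: 48.
Pro-rata shares before constraints: Nwosu 500,192.71; Bergstrom 800,308.33; Tam 1,900,732.29; Okafor 1,600,616.67.
Cap binds for Tam ($817,500); balance $3,984,350 reallocated over remaining profit-interest units 29.
Remaining shares: Nwosu 686,956.90 → $686,957; Bergstrom 1,099,131.03 → $1,099,131; Okafor 2,198,262.07 → $2,198,262.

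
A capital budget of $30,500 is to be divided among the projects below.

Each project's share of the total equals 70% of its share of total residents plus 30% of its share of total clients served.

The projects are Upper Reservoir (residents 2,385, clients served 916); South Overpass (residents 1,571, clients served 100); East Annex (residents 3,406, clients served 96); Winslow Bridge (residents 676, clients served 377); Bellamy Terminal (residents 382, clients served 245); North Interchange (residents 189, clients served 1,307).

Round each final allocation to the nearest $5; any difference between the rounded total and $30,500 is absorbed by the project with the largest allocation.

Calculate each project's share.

Upper Reservoir: $8,670 · South Overpass: $4,195 · East Annex: $8,740 · Winslow Bridge: $2,810 · Bellamy Terminal: $1,685 · North Interchange: $4,400

Totals — residents 8,609, clients served 3,041.
Composite weights (70% residents + 30% clients served): Upper Reservoir 0.2843; South Overpass 0.1376; East Annex 0.2864; Winslow Bridge 0.0922; Bellamy Terminal 0.0552; North Interchange 0.1443.
Proportional shares: Upper Reservoir 8,670.84; South Overpass 4,196.91; East Annex 8,735.61; Winslow Bridge 2,810.80; Bellamy Terminal 1,684.52; North Interchange 4,401.32.
At nearest $5: Upper Reservoir $8,670; South Overpass $4,195; East Annex $8,735; Winslow Bridge $2,810; Bellamy Terminal $1,685; North Interchange $4,400. Sum = $30,495.
Difference $30,500 − $30,495 = +$5 applied to largest allocation (East Annex): East Annex becomes $8,740.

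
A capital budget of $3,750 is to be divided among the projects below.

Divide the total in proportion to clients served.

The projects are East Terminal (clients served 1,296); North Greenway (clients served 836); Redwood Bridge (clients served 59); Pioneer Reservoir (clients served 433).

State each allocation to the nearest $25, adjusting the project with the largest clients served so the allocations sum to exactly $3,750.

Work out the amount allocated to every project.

East Terminal: $1,850 | North Greenway: $1,200 | Redwood Bridge: $75 | Pioneer Reservoir: $625

Combined clients served = 1,296 + 836 + 59 + 433 = 2,624.
Raw shares: East Terminal 1,852.13; North Greenway 1,194.74; Redwood Bridge 84.32; Pioneer Reservoir 618.81.
At nearest $25: East Terminal $1,850; North Greenway $1,200; Redwood Bridge $75; Pioneer Reservoir $625. Sum = $3,750.
Sum already equals the total — no adjustment.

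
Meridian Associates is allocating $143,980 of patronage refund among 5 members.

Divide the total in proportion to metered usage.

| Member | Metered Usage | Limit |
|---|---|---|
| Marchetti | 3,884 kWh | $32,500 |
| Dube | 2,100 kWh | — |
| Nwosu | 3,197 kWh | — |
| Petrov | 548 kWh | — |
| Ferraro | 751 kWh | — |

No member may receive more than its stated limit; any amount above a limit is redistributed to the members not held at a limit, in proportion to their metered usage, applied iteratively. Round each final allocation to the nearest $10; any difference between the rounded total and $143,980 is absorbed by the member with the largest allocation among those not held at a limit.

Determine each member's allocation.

Combined metered usage = 10,480.
Proportional shares (ignoring caps): Marchetti 53,360.53; Dube 28,850.95; Nwosu 43,922.14; Petrov 7,528.73; Ferraro 10,317.65.
Held at cap: Marchetti ($32,500); remaining pool $111,480 reallocated over remaining metered usage 6,596.
Remaining shares: Dube 35,492.42 → $35,490; Nwosu 54,032.98 → $54,030; Petrov 9,261.83 → $9,260; Ferraro 12,692.77 → $12,690.
Rounding difference +$10 applied to Nwosu → $54,040.

Marchetti: $32,500 · Dube: $35,490 · Nwosu: $54,040 · Petrov: $9,260 · Ferraro: $12,690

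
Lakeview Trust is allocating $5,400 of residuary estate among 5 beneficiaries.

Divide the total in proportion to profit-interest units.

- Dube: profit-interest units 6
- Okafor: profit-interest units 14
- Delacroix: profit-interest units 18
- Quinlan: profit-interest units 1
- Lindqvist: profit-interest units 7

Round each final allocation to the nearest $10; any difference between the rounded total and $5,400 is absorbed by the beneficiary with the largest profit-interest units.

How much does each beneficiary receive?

Dube: $700 · Okafor: $1,640 · Delacroix: $2,120 · Quinlan: $120 · Lindqvist: $820

Sum of profit-interest units: 46.
Pro-rata amounts: Dube 6/46 × $5,400 = 704.35; Okafor 14/46 × $5,400 = 1,643.48; Delacroix 18/46 × $5,400 = 2,113.04; Quinlan 1/46 × $5,400 = 117.39; Lindqvist 7/46 × $5,400 = 821.74.
After rounding ($10): Dube $700; Okafor $1,640; Delacroix $2,110; Quinlan $120; Lindqvist $820. Sum = $5,390.
Difference $5,400 − $5,390 = +$10 applied to largest profit-interest units (Delacroix): Delacroix becomes $2,120.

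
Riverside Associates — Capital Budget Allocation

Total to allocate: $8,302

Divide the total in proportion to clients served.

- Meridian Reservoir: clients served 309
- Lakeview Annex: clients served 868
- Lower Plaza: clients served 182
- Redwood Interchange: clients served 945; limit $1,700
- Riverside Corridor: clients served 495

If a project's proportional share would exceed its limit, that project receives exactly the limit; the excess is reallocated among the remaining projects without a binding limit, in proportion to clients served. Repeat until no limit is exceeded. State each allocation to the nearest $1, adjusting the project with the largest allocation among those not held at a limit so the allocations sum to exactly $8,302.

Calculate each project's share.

Meridian Reservoir: $1,100 | Lakeview Annex: $3,091 | Lower Plaza: $648 | Redwood Interchange: $1,700 | Riverside Corridor: $1,763

Combined clients served = 2,799.
Unconstrained shares: Meridian Reservoir 916.51; Lakeview Annex 2,574.54; Lower Plaza 539.82; Redwood Interchange 2,802.93; Riverside Corridor 1,468.20.
Capped: Redwood Interchange ($1,700); balance $6,602 reallocated over remaining clients served 1,854.
Shares after redistribution: Meridian Reservoir 1,100.33 → $1,100; Lakeview Annex 3,090.90 → $3,091; Lower Plaza 648.09 → $648; Riverside Corridor 1,762.67 → $1,763.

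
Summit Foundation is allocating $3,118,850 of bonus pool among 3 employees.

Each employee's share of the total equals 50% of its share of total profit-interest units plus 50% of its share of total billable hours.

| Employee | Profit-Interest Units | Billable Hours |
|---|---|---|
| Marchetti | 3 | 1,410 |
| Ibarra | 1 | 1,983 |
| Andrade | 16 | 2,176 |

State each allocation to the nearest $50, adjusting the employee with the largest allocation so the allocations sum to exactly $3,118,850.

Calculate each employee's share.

Marchetti: $628,750 | Ibarra: $633,250 | Andrade: $1,856,850

Profit-interest units total 20; billable hours total 5,569.
Composite weights (50% profit-interest units + 50% billable hours): Marchetti 0.2016; Ibarra 0.2030; Andrade 0.5954.
Unrounded shares: Marchetti 628,740.33; Ibarra 633,248.64; Andrade 1,856,861.03.
At nearest $50: Marchetti $628,750; Ibarra $633,250; Andrade $1,856,850. Sum = $3,118,850.
No rounding difference to absorb.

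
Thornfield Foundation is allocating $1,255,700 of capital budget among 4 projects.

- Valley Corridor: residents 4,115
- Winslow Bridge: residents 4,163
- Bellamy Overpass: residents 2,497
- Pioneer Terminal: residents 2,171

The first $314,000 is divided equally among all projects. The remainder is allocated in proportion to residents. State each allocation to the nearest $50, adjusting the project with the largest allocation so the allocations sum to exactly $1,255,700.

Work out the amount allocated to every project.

First tranche $314,000 split equally: $78,500 each.
Remainder $941,700 by residents (total 12,946): Valley Corridor 299,327.63 → $299,350; Winslow Bridge 302,819.18 → $302,800; Bellamy Overpass 181,633.32 → $181,650; Pioneer Terminal 157,919.87 → $157,900.
Totals: Valley Corridor $78,500 + $299,350 = $377,850; Winslow Bridge $78,500 + $302,800 = $381,300; Bellamy Overpass $78,500 + $181,650 = $260,150; Pioneer Terminal $78,500 + $157,900 = $236,400.

Valley Corridor: $377,850 · Winslow Bridge: $381,300 · Bellamy Overpass: $260,150 · Pioneer Terminal: $236,400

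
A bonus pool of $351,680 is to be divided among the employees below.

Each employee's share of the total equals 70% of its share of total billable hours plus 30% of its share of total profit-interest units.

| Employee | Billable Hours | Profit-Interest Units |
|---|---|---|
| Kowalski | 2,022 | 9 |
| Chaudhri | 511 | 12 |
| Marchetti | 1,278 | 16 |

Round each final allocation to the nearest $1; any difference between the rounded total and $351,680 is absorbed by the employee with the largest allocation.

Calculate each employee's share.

Totals — billable hours 3,811, profit-interest units 37.
Combined weights (70% billable hours + 30% profit-interest units): Kowalski 0.4444; Chaudhri 0.1912; Marchetti 0.3645.
Raw shares: Kowalski 156,276.59; Chaudhri 67,226.16; Marchetti 128,177.26.
After rounding ($1): Kowalski $156,277; Chaudhri $67,226; Marchetti $128,177. Sum = $351,680.
Sum already equals the total — no adjustment.

Kowalski: $156,277 · Chaudhri: $67,226 · Marchetti: $128,177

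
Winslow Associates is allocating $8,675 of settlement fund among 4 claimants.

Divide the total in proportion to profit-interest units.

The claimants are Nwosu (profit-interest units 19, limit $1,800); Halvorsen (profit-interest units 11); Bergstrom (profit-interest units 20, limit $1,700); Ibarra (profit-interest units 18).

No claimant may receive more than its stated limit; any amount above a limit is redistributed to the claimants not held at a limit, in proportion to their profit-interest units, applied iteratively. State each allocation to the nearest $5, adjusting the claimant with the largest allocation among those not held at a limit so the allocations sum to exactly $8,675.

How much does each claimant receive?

Total profit-interest units = 68.
Proportional shares (ignoring caps): Nwosu 2,423.90; Halvorsen 1,403.31; Bergstrom 2,551.47; Ibarra 2,296.32.
Held at cap: Nwosu ($1,800), Bergstrom ($1,700); remaining pool $5,175 reallocated over remaining profit-interest units 29.
Redistributed shares: Halvorsen 1,962.93 → $1,965; Ibarra 3,212.07 → $3,210.

Nwosu: $1,800 · Halvorsen: $1,965 · Bergstrom: $1,700 · Ibarra: $3,210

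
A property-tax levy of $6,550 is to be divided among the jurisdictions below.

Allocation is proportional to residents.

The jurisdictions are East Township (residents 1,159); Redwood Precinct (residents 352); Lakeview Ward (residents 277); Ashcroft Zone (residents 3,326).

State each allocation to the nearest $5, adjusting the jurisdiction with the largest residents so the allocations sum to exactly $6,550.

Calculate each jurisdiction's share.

East Township: $1,485 | Redwood Precinct: $450 | Lakeview Ward: $355 | Ashcroft Zone: $4,260

Combined residents = 1,159 + 352 + 277 + 3,326 = 5,114.
Raw shares: East Township 1,484.44; Redwood Precinct 450.84; Lakeview Ward 354.78; Ashcroft Zone 4,259.93.
After rounding ($5): East Township $1,485; Redwood Precinct $450; Lakeview Ward $355; Ashcroft Zone $4,260. Sum = $6,550.
Rounded total matches; no reconciliation needed.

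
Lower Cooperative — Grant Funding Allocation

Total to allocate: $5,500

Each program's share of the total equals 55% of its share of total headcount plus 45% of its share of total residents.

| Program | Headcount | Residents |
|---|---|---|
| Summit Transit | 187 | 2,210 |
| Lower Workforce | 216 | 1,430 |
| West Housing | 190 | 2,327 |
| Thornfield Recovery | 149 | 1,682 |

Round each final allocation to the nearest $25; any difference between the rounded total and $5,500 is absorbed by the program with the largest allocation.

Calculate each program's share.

Summit Transit: $1,475 · Lower Workforce: $1,350 · West Housing: $1,525 · Thornfield Recovery: $1,150

Headcount total 742; residents total 7,649.
Blended shares (55% headcount + 45% residents): Summit Transit 0.2686; Lower Workforce 0.2442; West Housing 0.2777; Thornfield Recovery 0.2094.
Pro-rata amounts: Summit Transit 1,477.46; Lower Workforce 1,343.30; West Housing 1,527.55; Thornfield Recovery 1,151.69.
After rounding ($25): Summit Transit $1,475; Lower Workforce $1,350; West Housing $1,525; Thornfield Recovery $1,150. Sum = $5,500.
Rounded total matches; no reconciliation needed.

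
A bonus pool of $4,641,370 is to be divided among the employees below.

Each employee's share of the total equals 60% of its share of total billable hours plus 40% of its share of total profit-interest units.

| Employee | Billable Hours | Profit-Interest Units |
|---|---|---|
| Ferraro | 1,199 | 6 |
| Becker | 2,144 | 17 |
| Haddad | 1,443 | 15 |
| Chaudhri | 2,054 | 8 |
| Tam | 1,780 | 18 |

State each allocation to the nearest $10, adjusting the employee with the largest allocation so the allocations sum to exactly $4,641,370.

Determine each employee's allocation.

Billable hours total 8,620; profit-interest units total 64.
Blended shares (60% billable hours + 40% profit-interest units): Ferraro 0.1210; Becker 0.2555; Haddad 0.1942; Chaudhri 0.1930; Tam 0.2364.
Raw shares: Ferraro 561,406.55; Becker 1,185,797.35; Haddad 901,311.52; Chaudhri 895,644.42; Tam 1,097,210.18.
After rounding ($10): Ferraro $561,410; Becker $1,185,800; Haddad $901,310; Chaudhri $895,640; Tam $1,097,210. Sum = $4,641,370.
No rounding difference to absorb.

Ferraro: $561,410 · Becker: $1,185,800 · Haddad: $901,310 · Chaudhri: $895,640 · Tam: $1,097,210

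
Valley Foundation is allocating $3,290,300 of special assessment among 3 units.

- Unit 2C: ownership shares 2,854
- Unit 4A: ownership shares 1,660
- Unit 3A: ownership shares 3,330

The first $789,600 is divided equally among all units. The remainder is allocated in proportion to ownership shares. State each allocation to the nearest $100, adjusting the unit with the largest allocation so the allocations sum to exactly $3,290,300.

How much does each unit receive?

Equal tier: $789,600 ÷ 3 = $263,200 apiece.
Remainder $2,500,700 by ownership shares (total 7,844): Unit 2C 909,867.13 → $909,900; Unit 4A 529,214.94 → $529,200; Unit 3A 1,061,617.92 → $1,061,600.
Totals: Unit 2C $263,200 + $909,900 = $1,173,100; Unit 4A $263,200 + $529,200 = $792,400; Unit 3A $263,200 + $1,061,600 = $1,324,800.

Unit 2C: $1,173,100 · Unit 4A: $792,400 · Unit 3A: $1,324,800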